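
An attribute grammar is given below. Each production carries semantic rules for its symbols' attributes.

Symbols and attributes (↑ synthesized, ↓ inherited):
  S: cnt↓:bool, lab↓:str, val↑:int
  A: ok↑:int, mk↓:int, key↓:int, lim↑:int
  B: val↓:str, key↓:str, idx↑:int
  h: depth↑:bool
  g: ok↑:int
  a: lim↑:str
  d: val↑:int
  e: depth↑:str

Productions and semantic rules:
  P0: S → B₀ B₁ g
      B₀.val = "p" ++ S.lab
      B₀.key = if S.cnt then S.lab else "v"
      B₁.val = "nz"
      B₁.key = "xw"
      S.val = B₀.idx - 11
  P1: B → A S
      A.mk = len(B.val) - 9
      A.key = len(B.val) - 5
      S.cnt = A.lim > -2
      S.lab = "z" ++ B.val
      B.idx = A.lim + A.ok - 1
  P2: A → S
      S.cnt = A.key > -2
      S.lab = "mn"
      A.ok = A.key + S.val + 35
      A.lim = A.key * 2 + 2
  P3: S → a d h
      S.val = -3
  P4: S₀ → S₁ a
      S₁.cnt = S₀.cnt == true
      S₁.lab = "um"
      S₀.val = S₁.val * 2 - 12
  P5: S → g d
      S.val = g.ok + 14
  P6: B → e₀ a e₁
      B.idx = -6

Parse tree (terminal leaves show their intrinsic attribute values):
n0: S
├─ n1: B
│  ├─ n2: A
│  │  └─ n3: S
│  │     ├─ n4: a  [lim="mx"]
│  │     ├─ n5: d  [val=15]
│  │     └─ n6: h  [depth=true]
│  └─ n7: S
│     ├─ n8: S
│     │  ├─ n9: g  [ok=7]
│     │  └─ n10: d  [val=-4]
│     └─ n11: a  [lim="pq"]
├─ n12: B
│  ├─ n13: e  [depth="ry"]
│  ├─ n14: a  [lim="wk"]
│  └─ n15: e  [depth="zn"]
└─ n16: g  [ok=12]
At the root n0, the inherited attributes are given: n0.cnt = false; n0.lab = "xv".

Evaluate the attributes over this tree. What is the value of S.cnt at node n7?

1. n0.cnt = false  [given at root]
2. n0.lab = "xv"  [given at root]
3. n1.val = "pxv"  ["p" ++ S.lab]
4. n1.key = "v"  [if S.cnt then S.lab else "v"]
5. n2.mk = -6  [len(B.val) - 9]
6. n2.key = -2  [len(B.val) - 5]
7. n3.cnt = false  [A.key > -2]
8. n3.lab = "mn"  ["mn"]
9. n4.lim = "mx"  [terminal]
10. n5.val = 15  [terminal]
11. n6.depth = true  [terminal]
12. n3.val = -3  [-3]
13. n2.ok = 30  [A.key + S.val + 35]
14. n2.lim = -2  [A.key * 2 + 2]
15. n7.cnt = false  [A.lim > -2]
16. n7.lab = "zpxv"  ["z" ++ B.val]
17. n8.cnt = false  [S₀.cnt == true]
18. n8.lab = "um"  ["um"]
19. n9.ok = 7  [terminal]
20. n10.val = -4  [terminal]
21. n8.val = 21  [g.ok + 14]
22. n11.lim = "pq"  [terminal]
23. n7.val = 30  [S₁.val * 2 - 12]
24. n1.idx = 27  [A.lim + A.ok - 1]
25. n12.val = "nz"  ["nz"]
26. n12.key = "xw"  ["xw"]
27. n13.depth = "ry"  [terminal]
28. n14.lim = "wk"  [terminal]
29. n15.depth = "zn"  [terminal]
30. n12.idx = -6  [-6]
31. n16.ok = 12  [terminal]
32. n0.val = 16  [B₀.idx - 11]

false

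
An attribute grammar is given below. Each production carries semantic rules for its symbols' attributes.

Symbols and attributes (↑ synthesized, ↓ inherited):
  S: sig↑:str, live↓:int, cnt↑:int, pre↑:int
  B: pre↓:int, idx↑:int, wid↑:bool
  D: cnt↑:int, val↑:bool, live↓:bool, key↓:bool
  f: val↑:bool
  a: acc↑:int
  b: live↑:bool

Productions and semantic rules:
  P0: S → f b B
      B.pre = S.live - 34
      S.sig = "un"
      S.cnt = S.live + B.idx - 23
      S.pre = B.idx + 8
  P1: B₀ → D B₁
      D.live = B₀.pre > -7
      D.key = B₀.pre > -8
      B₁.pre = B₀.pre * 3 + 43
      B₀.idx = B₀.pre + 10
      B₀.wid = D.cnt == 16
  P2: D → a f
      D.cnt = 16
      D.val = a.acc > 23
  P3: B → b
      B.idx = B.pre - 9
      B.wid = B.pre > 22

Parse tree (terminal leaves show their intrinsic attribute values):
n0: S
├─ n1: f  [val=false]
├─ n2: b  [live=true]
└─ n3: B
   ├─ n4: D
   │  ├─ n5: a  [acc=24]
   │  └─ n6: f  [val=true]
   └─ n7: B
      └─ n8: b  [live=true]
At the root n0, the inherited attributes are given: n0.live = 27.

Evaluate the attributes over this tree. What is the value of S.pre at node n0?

1. n0.live = 27  [given at root]
2. n1.val = false  [terminal]
3. n2.live = true  [terminal]
4. n3.pre = -7  [S.live - 34]
5. n4.live = false  [B₀.pre > -7]
6. n4.key = true  [B₀.pre > -8]
7. n5.acc = 24  [terminal]
8. n6.val = true  [terminal]
9. n4.cnt = 16  [16]
10. n4.val = true  [a.acc > 23]
11. n7.pre = 22  [B₀.pre * 3 + 43]
12. n8.live = true  [terminal]
13. n7.idx = 13  [B.pre - 9]
14. n7.wid = false  [B.pre > 22]
15. n3.idx = 3  [B₀.pre + 10]
16. n3.wid = true  [D.cnt == 16]
17. n0.sig = "un"  ["un"]
18. n0.cnt = 7  [S.live + B.idx - 23]
19. n0.pre = 11  [B.idx + 8]

11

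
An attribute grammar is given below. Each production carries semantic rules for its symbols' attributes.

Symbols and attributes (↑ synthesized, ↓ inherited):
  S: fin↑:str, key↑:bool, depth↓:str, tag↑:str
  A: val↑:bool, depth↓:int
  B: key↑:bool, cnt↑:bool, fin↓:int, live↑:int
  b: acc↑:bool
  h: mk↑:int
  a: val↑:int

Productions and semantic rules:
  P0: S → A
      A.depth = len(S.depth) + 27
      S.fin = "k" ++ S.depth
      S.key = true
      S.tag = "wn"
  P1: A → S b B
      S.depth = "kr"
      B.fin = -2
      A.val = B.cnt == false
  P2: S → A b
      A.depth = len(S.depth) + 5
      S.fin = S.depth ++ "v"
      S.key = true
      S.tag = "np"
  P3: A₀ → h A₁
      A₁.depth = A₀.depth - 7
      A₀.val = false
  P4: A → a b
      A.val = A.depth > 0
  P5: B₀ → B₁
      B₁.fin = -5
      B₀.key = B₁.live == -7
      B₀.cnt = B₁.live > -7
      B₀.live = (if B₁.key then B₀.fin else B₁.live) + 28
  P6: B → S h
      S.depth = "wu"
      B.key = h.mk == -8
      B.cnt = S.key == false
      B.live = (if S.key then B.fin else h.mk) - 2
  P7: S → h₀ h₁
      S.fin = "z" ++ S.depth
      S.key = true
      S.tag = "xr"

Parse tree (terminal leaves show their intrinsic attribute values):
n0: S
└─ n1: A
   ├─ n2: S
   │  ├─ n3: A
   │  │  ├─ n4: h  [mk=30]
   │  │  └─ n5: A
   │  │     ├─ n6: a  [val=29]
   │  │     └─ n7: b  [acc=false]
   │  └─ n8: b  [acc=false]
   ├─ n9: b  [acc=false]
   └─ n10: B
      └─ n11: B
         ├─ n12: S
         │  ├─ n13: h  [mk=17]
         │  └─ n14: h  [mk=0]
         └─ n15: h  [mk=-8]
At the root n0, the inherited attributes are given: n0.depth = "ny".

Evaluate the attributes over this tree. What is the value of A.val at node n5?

false

1. n0.depth = "ny"  [given at root]
2. n1.depth = 29  [len(S.depth) + 27]
3. n2.depth = "kr"  ["kr"]
4. n3.depth = 7  [len(S.depth) + 5]
5. n4.mk = 30  [terminal]
6. n5.depth = 0  [A₀.depth - 7]
7. n6.val = 29  [terminal]
8. n7.acc = false  [terminal]
9. n5.val = false  [A.depth > 0]
10. n3.val = false  [false]
11. n8.acc = false  [terminal]
12. n2.fin = "krv"  [S.depth ++ "v"]
13. n2.key = true  [true]
14. n2.tag = "np"  ["np"]
15. n9.acc = false  [terminal]
16. n10.fin = -2  [-2]
17. n11.fin = -5  [-5]
18. n12.depth = "wu"  ["wu"]
19. n13.mk = 17  [terminal]
20. n14.mk = 0  [terminal]
21. n12.fin = "zwu"  ["z" ++ S.depth]
22. n12.key = true  [true]
23. n12.tag = "xr"  ["xr"]
24. n15.mk = -8  [terminal]
25. n11.key = true  [h.mk == -8]
26. n11.cnt = false  [S.key == false]
27. n11.live = -7  [(if S.key then B.fin else h.mk) - 2]
28. n10.key = true  [B₁.live == -7]
29. n10.cnt = false  [B₁.live > -7]
30. n10.live = 26  [(if B₁.key then B₀.fin else B₁.live) + 28]
31. n1.val = true  [B.cnt == false]
32. n0.fin = "kny"  ["k" ++ S.depth]
33. n0.key = true  [true]
34. n0.tag = "wn"  ["wn"]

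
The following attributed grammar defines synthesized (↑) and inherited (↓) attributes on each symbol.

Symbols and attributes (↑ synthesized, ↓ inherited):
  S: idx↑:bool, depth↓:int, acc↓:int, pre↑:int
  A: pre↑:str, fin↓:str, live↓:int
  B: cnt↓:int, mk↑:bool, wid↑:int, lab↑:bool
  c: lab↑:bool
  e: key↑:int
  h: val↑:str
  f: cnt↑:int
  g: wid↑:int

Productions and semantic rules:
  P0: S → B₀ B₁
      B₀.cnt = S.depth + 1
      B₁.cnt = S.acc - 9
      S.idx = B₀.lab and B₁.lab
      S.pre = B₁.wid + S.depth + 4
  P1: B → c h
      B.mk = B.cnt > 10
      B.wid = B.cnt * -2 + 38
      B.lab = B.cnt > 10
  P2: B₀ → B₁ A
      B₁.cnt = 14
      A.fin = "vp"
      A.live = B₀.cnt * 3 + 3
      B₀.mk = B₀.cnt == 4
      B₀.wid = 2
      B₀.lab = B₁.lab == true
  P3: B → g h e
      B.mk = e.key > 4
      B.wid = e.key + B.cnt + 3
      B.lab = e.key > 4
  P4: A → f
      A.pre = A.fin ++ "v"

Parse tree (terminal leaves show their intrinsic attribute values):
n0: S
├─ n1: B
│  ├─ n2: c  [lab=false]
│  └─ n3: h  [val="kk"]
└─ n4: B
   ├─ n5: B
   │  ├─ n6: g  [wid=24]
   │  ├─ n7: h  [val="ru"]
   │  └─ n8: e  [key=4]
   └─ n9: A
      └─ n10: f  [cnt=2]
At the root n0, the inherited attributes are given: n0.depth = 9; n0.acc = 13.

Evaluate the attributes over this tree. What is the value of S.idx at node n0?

1. n0.depth = 9  [given at root]
2. n0.acc = 13  [given at root]
3. n1.cnt = 10  [S.depth + 1]
4. n2.lab = false  [terminal]
5. n3.val = "kk"  [terminal]
6. n1.mk = false  [B.cnt > 10]
7. n1.wid = 18  [B.cnt * -2 + 38]
8. n1.lab = false  [B.cnt > 10]
9. n4.cnt = 4  [S.acc - 9]
10. n5.cnt = 14  [14]
11. n6.wid = 24  [terminal]
12. n7.val = "ru"  [terminal]
13. n8.key = 4  [terminal]
14. n5.mk = false  [e.key > 4]
15. n5.wid = 21  [e.key + B.cnt + 3]
16. n5.lab = false  [e.key > 4]
17. n9.fin = "vp"  ["vp"]
18. n9.live = 15  [B₀.cnt * 3 + 3]
19. n10.cnt = 2  [terminal]
20. n9.pre = "vpv"  [A.fin ++ "v"]
21. n4.mk = true  [B₀.cnt == 4]
22. n4.wid = 2  [2]
23. n4.lab = false  [B₁.lab == true]
24. n0.idx = false  [B₀.lab and B₁.lab]
25. n0.pre = 15  [B₁.wid + S.depth + 4]

false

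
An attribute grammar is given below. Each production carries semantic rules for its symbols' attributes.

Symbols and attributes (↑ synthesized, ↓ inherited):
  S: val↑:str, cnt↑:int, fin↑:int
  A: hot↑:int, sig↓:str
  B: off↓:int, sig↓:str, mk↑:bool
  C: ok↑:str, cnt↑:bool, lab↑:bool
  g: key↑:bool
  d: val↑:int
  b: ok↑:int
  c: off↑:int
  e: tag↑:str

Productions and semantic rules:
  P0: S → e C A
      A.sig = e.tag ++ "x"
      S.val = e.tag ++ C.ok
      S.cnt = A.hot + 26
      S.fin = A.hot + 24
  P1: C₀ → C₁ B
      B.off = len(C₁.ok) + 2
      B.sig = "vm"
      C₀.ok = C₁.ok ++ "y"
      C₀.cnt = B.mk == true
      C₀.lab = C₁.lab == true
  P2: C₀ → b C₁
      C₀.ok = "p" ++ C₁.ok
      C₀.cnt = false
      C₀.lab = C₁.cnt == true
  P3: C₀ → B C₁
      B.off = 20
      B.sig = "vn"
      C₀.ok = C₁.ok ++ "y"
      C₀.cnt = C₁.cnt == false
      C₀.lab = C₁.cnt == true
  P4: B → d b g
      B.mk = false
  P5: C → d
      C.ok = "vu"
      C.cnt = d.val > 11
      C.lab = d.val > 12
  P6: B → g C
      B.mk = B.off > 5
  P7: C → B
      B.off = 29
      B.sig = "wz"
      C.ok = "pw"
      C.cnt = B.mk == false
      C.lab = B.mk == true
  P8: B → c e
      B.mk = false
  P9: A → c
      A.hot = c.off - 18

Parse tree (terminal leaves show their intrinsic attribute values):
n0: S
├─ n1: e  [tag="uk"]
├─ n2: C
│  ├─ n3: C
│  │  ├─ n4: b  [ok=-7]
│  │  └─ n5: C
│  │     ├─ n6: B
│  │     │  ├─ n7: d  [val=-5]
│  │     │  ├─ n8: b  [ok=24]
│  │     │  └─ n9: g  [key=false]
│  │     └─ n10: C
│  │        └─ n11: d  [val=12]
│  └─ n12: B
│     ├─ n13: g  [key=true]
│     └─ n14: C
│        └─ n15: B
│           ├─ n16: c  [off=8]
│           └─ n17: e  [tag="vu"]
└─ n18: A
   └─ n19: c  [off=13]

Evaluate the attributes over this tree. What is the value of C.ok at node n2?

1. n1.tag = "uk"  [terminal]
2. n4.ok = -7  [terminal]
3. n6.off = 20  [20]
4. n6.sig = "vn"  ["vn"]
5. n7.val = -5  [terminal]
6. n8.ok = 24  [terminal]
7. n9.key = false  [terminal]
8. n6.mk = false  [false]
9. n11.val = 12  [terminal]
10. n10.ok = "vu"  ["vu"]
11. n10.cnt = true  [d.val > 11]
12. n10.lab = false  [d.val > 12]
13. n5.ok = "vuy"  [C₁.ok ++ "y"]
14. n5.cnt = false  [C₁.cnt == false]
15. n5.lab = true  [C₁.cnt == true]
16. n3.ok = "pvuy"  ["p" ++ C₁.ok]
17. n3.cnt = false  [false]
18. n3.lab = false  [C₁.cnt == true]
19. n12.off = 6  [len(C₁.ok) + 2]
20. n12.sig = "vm"  ["vm"]
21. n13.key = true  [terminal]
22. n15.off = 29  [29]
23. n15.sig = "wz"  ["wz"]
24. n16.off = 8  [terminal]
25. n17.tag = "vu"  [terminal]
26. n15.mk = false  [false]
27. n14.ok = "pw"  ["pw"]
28. n14.cnt = true  [B.mk == false]
29. n14.lab = false  [B.mk == true]
30. n12.mk = true  [B.off > 5]
31. n2.ok = "pvuyy"  [C₁.ok ++ "y"]
32. n2.cnt = true  [B.mk == true]
33. n2.lab = false  [C₁.lab == true]
34. n18.sig = "ukx"  [e.tag ++ "x"]
35. n19.off = 13  [terminal]
36. n18.hot = -5  [c.off - 18]
37. n0.val = "ukpvuyy"  [e.tag ++ C.ok]
38. n0.cnt = 21  [A.hot + 26]
39. n0.fin = 19  [A.hot + 24]

"pvuyy"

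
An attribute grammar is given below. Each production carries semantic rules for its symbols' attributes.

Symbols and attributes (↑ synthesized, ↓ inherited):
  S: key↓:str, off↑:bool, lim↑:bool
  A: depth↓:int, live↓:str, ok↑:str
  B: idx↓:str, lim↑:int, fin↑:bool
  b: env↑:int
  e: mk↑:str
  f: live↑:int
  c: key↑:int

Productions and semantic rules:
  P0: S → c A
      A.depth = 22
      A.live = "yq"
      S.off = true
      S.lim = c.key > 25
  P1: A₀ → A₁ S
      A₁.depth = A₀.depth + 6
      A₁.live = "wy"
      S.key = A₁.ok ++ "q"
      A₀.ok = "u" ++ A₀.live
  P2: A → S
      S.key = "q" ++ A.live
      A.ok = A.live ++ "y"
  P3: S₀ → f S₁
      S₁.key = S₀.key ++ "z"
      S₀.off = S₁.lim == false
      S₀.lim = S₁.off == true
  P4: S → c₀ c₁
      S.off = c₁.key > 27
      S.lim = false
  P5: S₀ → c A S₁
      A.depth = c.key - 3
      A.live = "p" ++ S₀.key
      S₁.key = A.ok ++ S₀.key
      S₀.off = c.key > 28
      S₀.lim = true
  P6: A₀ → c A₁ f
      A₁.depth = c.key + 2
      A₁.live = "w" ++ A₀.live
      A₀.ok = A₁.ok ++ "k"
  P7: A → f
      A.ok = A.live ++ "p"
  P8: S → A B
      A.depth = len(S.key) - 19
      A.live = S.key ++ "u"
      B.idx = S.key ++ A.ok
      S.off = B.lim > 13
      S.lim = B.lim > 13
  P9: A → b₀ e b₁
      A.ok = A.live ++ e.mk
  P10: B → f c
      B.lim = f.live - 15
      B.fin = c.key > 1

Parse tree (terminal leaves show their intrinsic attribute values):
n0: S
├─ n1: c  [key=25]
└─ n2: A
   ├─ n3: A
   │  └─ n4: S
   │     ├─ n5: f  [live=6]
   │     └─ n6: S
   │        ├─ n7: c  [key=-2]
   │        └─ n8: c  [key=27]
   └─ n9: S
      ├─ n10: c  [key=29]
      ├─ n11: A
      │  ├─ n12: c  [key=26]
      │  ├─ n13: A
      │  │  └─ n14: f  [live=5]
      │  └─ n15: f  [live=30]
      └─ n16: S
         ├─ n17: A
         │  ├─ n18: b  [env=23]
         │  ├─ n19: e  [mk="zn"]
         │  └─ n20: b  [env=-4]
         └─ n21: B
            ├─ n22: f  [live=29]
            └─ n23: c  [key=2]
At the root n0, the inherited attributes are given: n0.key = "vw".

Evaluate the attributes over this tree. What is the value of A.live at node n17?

1. n0.key = "vw"  [given at root]
2. n1.key = 25  [terminal]
3. n2.depth = 22  [22]
4. n2.live = "yq"  ["yq"]
5. n3.depth = 28  [A₀.depth + 6]
6. n3.live = "wy"  ["wy"]
7. n4.key = "qwy"  ["q" ++ A.live]
8. n5.live = 6  [terminal]
9. n6.key = "qwyz"  [S₀.key ++ "z"]
10. n7.key = -2  [terminal]
11. n8.key = 27  [terminal]
12. n6.off = false  [c₁.key > 27]
13. n6.lim = false  [false]
14. n4.off = true  [S₁.lim == false]
15. n4.lim = false  [S₁.off == true]
16. n3.ok = "wyy"  [A.live ++ "y"]
17. n9.key = "wyyq"  [A₁.ok ++ "q"]
18. n10.key = 29  [terminal]
19. n11.depth = 26  [c.key - 3]
20. n11.live = "pwyyq"  ["p" ++ S₀.key]
21. n12.key = 26  [terminal]
22. n13.depth = 28  [c.key + 2]
23. n13.live = "wpwyyq"  ["w" ++ A₀.live]
24. n14.live = 5  [terminal]
25. n13.ok = "wpwyyqp"  [A.live ++ "p"]
26. n15.live = 30  [terminal]
27. n11.ok = "wpwyyqpk"  [A₁.ok ++ "k"]
28. n16.key = "wpwyyqpkwyyq"  [A.ok ++ S₀.key]
29. n17.depth = -7  [len(S.key) - 19]
30. n17.live = "wpwyyqpkwyyqu"  [S.key ++ "u"]
31. n18.env = 23  [terminal]
32. n19.mk = "zn"  [terminal]
33. n20.env = -4  [terminal]
34. n17.ok = "wpwyyqpkwyyquzn"  [A.live ++ e.mk]
35. n21.idx = "wpwyyqpkwyyqwpwyyqpkwyyquzn"  [S.key ++ A.ok]
36. n22.live = 29  [terminal]
37. n23.key = 2  [terminal]
38. n21.lim = 14  [f.live - 15]
39. n21.fin = true  [c.key > 1]
40. n16.off = true  [B.lim > 13]
41. n16.lim = true  [B.lim > 13]
42. n9.off = true  [c.key > 28]
43. n9.lim = true  [true]
44. n2.ok = "uyq"  ["u" ++ A₀.live]
45. n0.off = true  [true]
46. n0.lim = false  [c.key > 25]

"wpwyyqpkwyyqu"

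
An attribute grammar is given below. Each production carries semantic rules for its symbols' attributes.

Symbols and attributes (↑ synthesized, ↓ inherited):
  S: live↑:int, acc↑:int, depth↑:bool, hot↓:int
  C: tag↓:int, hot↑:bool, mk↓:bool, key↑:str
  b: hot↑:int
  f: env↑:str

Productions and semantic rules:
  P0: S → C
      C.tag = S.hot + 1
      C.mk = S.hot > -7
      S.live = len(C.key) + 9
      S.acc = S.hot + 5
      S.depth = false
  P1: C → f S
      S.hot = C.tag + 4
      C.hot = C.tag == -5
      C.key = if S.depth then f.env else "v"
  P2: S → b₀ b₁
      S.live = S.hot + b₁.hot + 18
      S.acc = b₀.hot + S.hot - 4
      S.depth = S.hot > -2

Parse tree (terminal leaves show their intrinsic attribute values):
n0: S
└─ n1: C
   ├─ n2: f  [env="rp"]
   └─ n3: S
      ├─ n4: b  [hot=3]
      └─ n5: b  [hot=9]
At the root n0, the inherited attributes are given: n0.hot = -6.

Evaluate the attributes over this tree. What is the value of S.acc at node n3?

-2

1. n0.hot = -6  [given at root]
2. n1.tag = -5  [S.hot + 1]
3. n1.mk = true  [S.hot > -7]
4. n2.env = "rp"  [terminal]
5. n3.hot = -1  [C.tag + 4]
6. n4.hot = 3  [terminal]
7. n5.hot = 9  [terminal]
8. n3.live = 26  [S.hot + b₁.hot + 18]
9. n3.acc = -2  [b₀.hot + S.hot - 4]
10. n3.depth = true  [S.hot > -2]
11. n1.hot = true  [C.tag == -5]
12. n1.key = "rp"  [if S.depth then f.env else "v"]
13. n0.live = 11  [len(C.key) + 9]
14. n0.acc = -1  [S.hot + 5]
15. n0.depth = false  [false]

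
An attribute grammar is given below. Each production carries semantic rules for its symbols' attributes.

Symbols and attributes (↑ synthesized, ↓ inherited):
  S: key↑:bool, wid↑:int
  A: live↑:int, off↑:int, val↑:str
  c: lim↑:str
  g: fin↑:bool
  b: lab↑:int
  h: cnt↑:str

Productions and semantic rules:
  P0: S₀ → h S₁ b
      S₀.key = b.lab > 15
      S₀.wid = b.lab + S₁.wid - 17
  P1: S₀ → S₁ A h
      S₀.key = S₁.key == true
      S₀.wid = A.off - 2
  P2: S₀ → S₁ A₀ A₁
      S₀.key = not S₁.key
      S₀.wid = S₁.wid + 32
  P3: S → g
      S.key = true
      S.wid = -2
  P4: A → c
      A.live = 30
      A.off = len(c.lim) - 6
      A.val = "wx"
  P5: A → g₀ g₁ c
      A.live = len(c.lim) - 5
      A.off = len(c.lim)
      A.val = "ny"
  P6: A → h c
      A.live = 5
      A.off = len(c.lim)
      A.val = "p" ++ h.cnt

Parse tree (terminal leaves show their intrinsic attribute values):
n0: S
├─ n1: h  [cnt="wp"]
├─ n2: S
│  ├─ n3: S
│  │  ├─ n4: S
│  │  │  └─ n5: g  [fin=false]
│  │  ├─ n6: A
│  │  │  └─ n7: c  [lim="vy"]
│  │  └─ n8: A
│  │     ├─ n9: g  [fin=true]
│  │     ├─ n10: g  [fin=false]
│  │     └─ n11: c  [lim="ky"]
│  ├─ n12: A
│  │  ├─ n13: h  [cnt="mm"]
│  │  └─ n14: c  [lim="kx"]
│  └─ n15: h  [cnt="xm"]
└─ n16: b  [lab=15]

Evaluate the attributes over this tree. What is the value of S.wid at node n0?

-2

1. n1.cnt = "wp"  [terminal]
2. n5.fin = false  [terminal]
3. n4.key = true  [true]
4. n4.wid = -2  [-2]
5. n7.lim = "vy"  [terminal]
6. n6.live = 30  [30]
7. n6.off = -4  [len(c.lim) - 6]
8. n6.val = "wx"  ["wx"]
9. n9.fin = true  [terminal]
10. n10.fin = false  [terminal]
11. n11.lim = "ky"  [terminal]
12. n8.live = -3  [len(c.lim) - 5]
13. n8.off = 2  [len(c.lim)]
14. n8.val = "ny"  ["ny"]
15. n3.key = false  [not S₁.key]
16. n3.wid = 30  [S₁.wid + 32]
17. n13.cnt = "mm"  [terminal]
18. n14.lim = "kx"  [terminal]
19. n12.live = 5  [5]
20. n12.off = 2  [len(c.lim)]
21. n12.val = "pmm"  ["p" ++ h.cnt]
22. n15.cnt = "xm"  [terminal]
23. n2.key = false  [S₁.key == true]
24. n2.wid = 0  [A.off - 2]
25. n16.lab = 15  [terminal]
26. n0.key = false  [b.lab > 15]
27. n0.wid = -2  [b.lab + S₁.wid - 17]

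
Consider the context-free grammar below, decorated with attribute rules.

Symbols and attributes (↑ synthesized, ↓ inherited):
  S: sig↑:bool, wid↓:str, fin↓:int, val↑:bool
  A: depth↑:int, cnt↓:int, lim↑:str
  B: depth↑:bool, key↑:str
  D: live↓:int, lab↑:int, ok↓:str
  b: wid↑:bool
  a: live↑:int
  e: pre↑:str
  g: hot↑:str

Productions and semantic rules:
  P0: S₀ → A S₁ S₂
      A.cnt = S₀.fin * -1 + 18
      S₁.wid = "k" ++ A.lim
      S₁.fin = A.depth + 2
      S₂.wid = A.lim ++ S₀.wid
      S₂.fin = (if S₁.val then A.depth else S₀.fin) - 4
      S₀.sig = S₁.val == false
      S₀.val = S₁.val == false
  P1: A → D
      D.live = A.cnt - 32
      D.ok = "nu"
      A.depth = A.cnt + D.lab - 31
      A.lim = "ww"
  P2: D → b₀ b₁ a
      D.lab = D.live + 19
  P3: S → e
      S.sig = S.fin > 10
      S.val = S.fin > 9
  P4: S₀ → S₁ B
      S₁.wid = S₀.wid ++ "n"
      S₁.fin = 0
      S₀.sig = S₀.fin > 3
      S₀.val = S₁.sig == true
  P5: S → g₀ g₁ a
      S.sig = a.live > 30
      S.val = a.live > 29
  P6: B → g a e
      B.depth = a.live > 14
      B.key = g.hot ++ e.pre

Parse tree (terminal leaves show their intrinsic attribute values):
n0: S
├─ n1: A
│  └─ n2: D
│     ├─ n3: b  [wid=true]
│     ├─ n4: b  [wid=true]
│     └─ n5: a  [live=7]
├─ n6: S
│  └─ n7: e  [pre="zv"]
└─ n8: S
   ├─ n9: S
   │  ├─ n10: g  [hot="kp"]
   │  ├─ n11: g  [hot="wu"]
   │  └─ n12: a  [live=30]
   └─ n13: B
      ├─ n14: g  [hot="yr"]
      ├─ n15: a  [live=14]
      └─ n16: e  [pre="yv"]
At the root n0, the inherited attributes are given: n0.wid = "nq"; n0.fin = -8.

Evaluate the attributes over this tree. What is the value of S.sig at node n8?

1. n0.wid = "nq"  [given at root]
2. n0.fin = -8  [given at root]
3. n1.cnt = 26  [S₀.fin * -1 + 18]
4. n2.live = -6  [A.cnt - 32]
5. n2.ok = "nu"  ["nu"]
6. n3.wid = true  [terminal]
7. n4.wid = true  [terminal]
8. n5.live = 7  [terminal]
9. n2.lab = 13  [D.live + 19]
10. n1.depth = 8  [A.cnt + D.lab - 31]
11. n1.lim = "ww"  ["ww"]
12. n6.wid = "kww"  ["k" ++ A.lim]
13. n6.fin = 10  [A.depth + 2]
14. n7.pre = "zv"  [terminal]
15. n6.sig = false  [S.fin > 10]
16. n6.val = true  [S.fin > 9]
17. n8.wid = "wwnq"  [A.lim ++ S₀.wid]
18. n8.fin = 4  [(if S₁.val then A.depth else S₀.fin) - 4]
19. n9.wid = "wwnqn"  [S₀.wid ++ "n"]
20. n9.fin = 0  [0]
21. n10.hot = "kp"  [terminal]
22. n11.hot = "wu"  [terminal]
23. n12.live = 30  [terminal]
24. n9.sig = false  [a.live > 30]
25. n9.val = true  [a.live > 29]
26. n14.hot = "yr"  [terminal]
27. n15.live = 14  [terminal]
28. n16.pre = "yv"  [terminal]
29. n13.depth = false  [a.live > 14]
30. n13.key = "yryv"  [g.hot ++ e.pre]
31. n8.sig = true  [S₀.fin > 3]
32. n8.val = false  [S₁.sig == true]
33. n0.sig = false  [S₁.val == false]
34. n0.val = false  [S₁.val == false]

true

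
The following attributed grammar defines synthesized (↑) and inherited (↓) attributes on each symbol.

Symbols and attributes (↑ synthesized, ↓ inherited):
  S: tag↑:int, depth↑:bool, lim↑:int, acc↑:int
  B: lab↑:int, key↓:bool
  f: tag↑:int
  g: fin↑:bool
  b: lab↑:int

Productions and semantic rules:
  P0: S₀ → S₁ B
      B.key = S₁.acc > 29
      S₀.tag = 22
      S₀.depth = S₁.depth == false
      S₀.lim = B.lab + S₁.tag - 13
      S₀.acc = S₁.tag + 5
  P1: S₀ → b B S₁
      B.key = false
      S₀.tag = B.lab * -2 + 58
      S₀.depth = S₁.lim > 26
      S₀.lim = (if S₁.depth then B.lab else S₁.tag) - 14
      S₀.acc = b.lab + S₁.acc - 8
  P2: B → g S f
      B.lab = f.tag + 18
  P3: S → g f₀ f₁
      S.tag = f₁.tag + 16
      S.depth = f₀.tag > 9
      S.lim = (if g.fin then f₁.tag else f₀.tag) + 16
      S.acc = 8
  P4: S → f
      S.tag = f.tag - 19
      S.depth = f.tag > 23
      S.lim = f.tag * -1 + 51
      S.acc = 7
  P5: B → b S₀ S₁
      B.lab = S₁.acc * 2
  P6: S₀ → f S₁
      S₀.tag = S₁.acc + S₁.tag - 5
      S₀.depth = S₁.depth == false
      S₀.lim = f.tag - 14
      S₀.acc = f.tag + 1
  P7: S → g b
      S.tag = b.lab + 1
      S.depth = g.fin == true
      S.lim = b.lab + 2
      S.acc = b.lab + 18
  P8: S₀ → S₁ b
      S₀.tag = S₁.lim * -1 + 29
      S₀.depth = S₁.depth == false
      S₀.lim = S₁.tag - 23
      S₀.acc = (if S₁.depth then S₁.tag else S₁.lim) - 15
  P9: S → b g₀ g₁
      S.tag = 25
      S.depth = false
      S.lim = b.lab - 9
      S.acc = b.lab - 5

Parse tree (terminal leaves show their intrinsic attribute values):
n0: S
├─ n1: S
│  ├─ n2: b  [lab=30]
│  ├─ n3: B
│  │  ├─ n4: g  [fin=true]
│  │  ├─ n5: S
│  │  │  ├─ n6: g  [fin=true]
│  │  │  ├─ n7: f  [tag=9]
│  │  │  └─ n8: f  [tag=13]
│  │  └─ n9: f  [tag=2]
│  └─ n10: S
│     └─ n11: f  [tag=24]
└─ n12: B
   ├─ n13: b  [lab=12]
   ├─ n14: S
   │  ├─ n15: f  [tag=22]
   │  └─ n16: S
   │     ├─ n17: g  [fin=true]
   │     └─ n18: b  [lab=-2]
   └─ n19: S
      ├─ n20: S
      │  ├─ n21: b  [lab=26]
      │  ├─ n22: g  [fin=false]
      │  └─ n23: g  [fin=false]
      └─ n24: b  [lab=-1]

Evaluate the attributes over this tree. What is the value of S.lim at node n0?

1. n2.lab = 30  [terminal]
2. n3.key = false  [false]
3. n4.fin = true  [terminal]
4. n6.fin = true  [terminal]
5. n7.tag = 9  [terminal]
6. n8.tag = 13  [terminal]
7. n5.tag = 29  [f₁.tag + 16]
8. n5.depth = false  [f₀.tag > 9]
9. n5.lim = 29  [(if g.fin then f₁.tag else f₀.tag) + 16]
10. n5.acc = 8  [8]
11. n9.tag = 2  [terminal]
12. n3.lab = 20  [f.tag + 18]
13. n11.tag = 24  [terminal]
14. n10.tag = 5  [f.tag - 19]
15. n10.depth = true  [f.tag > 23]
16. n10.lim = 27  [f.tag * -1 + 51]
17. n10.acc = 7  [7]
18. n1.tag = 18  [B.lab * -2 + 58]
19. n1.depth = true  [S₁.lim > 26]
20. n1.lim = 6  [(if S₁.depth then B.lab else S₁.tag) - 14]
21. n1.acc = 29  [b.lab + S₁.acc - 8]
22. n12.key = false  [S₁.acc > 29]
23. n13.lab = 12  [terminal]
24. n15.tag = 22  [terminal]
25. n17.fin = true  [terminal]
26. n18.lab = -2  [terminal]
27. n16.tag = -1  [b.lab + 1]
28. n16.depth = true  [g.fin == true]
29. n16.lim = 0  [b.lab + 2]
30. n16.acc = 16  [b.lab + 18]
31. n14.tag = 10  [S₁.acc + S₁.tag - 5]
32. n14.depth = false  [S₁.depth == false]
33. n14.lim = 8  [f.tag - 14]
34. n14.acc = 23  [f.tag + 1]
35. n21.lab = 26  [terminal]
36. n22.fin = false  [terminal]
37. n23.fin = false  [terminal]
38. n20.tag = 25  [25]
39. n20.depth = false  [false]
40. n20.lim = 17  [b.lab - 9]
41. n20.acc = 21  [b.lab - 5]
42. n24.lab = -1  [terminal]
43. n19.tag = 12  [S₁.lim * -1 + 29]
44. n19.depth = true  [S₁.depth == false]
45. n19.lim = 2  [S₁.tag - 23]
46. n19.acc = 2  [(if S₁.depth then S₁.tag else S₁.lim) - 15]
47. n12.lab = 4  [S₁.acc * 2]
48. n0.tag = 22  [22]
49. n0.depth = false  [S₁.depth == false]
50. n0.lim = 9  [B.lab + S₁.tag - 13]
51. n0.acc = 23  [S₁.tag + 5]

9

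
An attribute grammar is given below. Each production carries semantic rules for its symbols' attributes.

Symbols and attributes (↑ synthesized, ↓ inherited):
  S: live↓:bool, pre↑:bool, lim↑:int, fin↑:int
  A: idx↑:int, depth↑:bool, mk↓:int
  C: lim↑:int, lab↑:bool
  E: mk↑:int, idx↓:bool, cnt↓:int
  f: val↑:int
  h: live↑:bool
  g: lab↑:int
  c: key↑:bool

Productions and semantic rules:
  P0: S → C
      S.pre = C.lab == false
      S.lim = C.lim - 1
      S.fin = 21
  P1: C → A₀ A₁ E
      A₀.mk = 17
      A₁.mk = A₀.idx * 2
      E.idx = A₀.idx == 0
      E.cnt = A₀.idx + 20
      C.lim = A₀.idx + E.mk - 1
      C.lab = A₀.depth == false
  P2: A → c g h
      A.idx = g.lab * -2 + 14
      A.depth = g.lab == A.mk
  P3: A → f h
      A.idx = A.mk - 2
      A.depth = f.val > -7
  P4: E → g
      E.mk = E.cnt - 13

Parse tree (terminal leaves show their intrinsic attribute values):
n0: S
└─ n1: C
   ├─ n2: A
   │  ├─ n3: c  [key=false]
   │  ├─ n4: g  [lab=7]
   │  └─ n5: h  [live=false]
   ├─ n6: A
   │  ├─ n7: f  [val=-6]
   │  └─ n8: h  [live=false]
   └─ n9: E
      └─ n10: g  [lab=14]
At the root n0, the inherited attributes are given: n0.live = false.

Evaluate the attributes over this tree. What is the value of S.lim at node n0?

1. n0.live = false  [given at root]
2. n2.mk = 17  [17]
3. n3.key = false  [terminal]
4. n4.lab = 7  [terminal]
5. n5.live = false  [terminal]
6. n2.idx = 0  [g.lab * -2 + 14]
7. n2.depth = false  [g.lab == A.mk]
8. n6.mk = 0  [A₀.idx * 2]
9. n7.val = -6  [terminal]
10. n8.live = false  [terminal]
11. n6.idx = -2  [A.mk - 2]
12. n6.depth = true  [f.val > -7]
13. n9.idx = true  [A₀.idx == 0]
14. n9.cnt = 20  [A₀.idx + 20]
15. n10.lab = 14  [terminal]
16. n9.mk = 7  [E.cnt - 13]
17. n1.lim = 6  [A₀.idx + E.mk - 1]
18. n1.lab = true  [A₀.depth == false]
19. n0.pre = false  [C.lab == false]
20. n0.lim = 5  [C.lim - 1]
21. n0.fin = 21  [21]

5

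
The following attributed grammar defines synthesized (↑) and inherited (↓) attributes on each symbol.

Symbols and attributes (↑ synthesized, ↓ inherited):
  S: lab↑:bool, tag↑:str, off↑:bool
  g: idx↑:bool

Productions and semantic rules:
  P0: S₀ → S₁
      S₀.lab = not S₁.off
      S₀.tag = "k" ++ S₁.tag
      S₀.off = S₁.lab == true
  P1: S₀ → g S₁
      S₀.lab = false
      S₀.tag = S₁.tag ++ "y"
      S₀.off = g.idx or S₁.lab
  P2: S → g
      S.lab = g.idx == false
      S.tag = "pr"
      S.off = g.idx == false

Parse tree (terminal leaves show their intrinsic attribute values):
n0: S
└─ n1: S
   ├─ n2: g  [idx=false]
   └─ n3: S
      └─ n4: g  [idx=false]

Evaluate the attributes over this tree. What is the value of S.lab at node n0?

false

1. n2.idx = false  [terminal]
2. n4.idx = false  [terminal]
3. n3.lab = true  [g.idx == false]
4. n3.tag = "pr"  ["pr"]
5. n3.off = true  [g.idx == false]
6. n1.lab = false  [false]
7. n1.tag = "pry"  [S₁.tag ++ "y"]
8. n1.off = true  [g.idx or S₁.lab]
9. n0.lab = false  [not S₁.off]
10. n0.tag = "kpry"  ["k" ++ S₁.tag]
11. n0.off = false  [S₁.lab == true]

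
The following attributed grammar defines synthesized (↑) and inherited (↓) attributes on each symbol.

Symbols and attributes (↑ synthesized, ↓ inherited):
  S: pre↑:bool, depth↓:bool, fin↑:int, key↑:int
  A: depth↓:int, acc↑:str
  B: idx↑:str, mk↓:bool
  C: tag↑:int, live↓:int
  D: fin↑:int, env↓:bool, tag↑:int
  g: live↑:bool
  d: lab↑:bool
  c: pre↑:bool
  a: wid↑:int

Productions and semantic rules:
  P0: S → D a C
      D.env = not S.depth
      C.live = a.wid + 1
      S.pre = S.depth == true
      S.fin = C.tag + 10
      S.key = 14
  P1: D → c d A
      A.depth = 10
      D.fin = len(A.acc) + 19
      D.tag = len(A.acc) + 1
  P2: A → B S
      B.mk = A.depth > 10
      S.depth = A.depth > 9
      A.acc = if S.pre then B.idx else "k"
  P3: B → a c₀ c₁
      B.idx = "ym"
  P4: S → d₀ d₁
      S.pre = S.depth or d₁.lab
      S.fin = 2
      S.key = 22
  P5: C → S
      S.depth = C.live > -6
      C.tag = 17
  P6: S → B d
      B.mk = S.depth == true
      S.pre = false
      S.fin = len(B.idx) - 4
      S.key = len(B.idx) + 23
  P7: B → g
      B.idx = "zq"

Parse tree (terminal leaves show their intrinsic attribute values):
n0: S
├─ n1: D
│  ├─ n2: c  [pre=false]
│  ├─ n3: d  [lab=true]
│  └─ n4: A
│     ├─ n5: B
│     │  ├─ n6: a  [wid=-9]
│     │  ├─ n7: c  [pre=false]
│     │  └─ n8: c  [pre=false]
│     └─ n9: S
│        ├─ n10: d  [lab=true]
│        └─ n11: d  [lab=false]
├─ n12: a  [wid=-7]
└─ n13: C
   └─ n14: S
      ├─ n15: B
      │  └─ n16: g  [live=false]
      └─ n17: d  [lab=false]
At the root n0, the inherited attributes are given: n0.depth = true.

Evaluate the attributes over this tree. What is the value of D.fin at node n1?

21

1. n0.depth = true  [given at root]
2. n1.env = false  [not S.depth]
3. n2.pre = false  [terminal]
4. n3.lab = true  [terminal]
5. n4.depth = 10  [10]
6. n5.mk = false  [A.depth > 10]
7. n6.wid = -9  [terminal]
8. n7.pre = false  [terminal]
9. n8.pre = false  [terminal]
10. n5.idx = "ym"  ["ym"]
11. n9.depth = true  [A.depth > 9]
12. n10.lab = true  [terminal]
13. n11.lab = false  [terminal]
14. n9.pre = true  [S.depth or d₁.lab]
15. n9.fin = 2  [2]
16. n9.key = 22  [22]
17. n4.acc = "ym"  [if S.pre then B.idx else "k"]
18. n1.fin = 21  [len(A.acc) + 19]
19. n1.tag = 3  [len(A.acc) + 1]
20. n12.wid = -7  [terminal]
21. n13.live = -6  [a.wid + 1]
22. n14.depth = false  [C.live > -6]
23. n15.mk = false  [S.depth == true]
24. n16.live = false  [terminal]
25. n15.idx = "zq"  ["zq"]
26. n17.lab = false  [terminal]
27. n14.pre = false  [false]
28. n14.fin = -2  [len(B.idx) - 4]
29. n14.key = 25  [len(B.idx) + 23]
30. n13.tag = 17  [17]
31. n0.pre = true  [S.depth == true]
32. n0.fin = 27  [C.tag + 10]
33. n0.key = 14  [14]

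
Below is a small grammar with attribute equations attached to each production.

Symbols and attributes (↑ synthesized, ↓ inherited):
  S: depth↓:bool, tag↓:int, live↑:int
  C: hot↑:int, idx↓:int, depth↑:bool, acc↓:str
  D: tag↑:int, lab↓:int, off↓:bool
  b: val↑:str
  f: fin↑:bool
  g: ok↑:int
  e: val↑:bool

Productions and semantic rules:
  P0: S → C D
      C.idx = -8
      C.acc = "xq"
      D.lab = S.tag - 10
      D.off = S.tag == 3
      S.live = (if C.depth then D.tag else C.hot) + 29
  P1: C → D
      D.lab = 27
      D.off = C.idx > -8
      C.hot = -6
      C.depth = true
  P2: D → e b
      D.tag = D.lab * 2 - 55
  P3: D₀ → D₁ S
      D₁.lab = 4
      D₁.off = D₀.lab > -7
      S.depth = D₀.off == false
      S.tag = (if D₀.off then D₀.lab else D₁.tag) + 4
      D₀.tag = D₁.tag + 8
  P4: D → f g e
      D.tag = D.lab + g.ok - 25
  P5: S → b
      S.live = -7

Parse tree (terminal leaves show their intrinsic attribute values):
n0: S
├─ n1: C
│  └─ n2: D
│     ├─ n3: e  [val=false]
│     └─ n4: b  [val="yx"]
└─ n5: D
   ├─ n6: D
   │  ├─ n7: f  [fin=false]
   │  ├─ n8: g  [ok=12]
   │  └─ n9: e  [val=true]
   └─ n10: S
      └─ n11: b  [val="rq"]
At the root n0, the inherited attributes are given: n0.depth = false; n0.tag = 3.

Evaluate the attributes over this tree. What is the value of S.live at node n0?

1. n0.depth = false  [given at root]
2. n0.tag = 3  [given at root]
3. n1.idx = -8  [-8]
4. n1.acc = "xq"  ["xq"]
5. n2.lab = 27  [27]
6. n2.off = false  [C.idx > -8]
7. n3.val = false  [terminal]
8. n4.val = "yx"  [terminal]
9. n2.tag = -1  [D.lab * 2 - 55]
10. n1.hot = -6  [-6]
11. n1.depth = true  [true]
12. n5.lab = -7  [S.tag - 10]
13. n5.off = true  [S.tag == 3]
14. n6.lab = 4  [4]
15. n6.off = false  [D₀.lab > -7]
16. n7.fin = false  [terminal]
17. n8.ok = 12  [terminal]
18. n9.val = true  [terminal]
19. n6.tag = -9  [D.lab + g.ok - 25]
20. n10.depth = false  [D₀.off == false]
21. n10.tag = -3  [(if D₀.off then D₀.lab else D₁.tag) + 4]
22. n11.val = "rq"  [terminal]
23. n10.live = -7  [-7]
24. n5.tag = -1  [D₁.tag + 8]
25. n0.live = 28  [(if C.depth then D.tag else C.hot) + 29]

28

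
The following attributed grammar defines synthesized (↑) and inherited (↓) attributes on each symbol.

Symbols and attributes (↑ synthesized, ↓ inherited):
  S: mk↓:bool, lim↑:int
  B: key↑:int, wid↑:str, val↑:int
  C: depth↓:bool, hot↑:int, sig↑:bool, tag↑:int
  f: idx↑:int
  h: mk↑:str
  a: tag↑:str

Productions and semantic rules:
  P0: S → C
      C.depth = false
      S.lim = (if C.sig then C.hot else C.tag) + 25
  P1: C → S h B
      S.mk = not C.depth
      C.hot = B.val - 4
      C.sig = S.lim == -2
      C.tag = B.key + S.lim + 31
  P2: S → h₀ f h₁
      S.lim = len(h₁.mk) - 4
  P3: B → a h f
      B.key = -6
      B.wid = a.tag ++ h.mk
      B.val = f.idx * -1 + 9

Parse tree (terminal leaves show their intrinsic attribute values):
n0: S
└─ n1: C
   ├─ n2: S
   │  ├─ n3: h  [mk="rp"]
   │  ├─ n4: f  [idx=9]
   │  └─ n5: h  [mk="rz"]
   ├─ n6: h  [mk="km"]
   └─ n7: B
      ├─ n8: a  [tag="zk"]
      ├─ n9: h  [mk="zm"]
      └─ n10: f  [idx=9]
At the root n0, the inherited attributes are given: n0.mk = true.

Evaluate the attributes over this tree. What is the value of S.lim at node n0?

21

1. n0.mk = true  [given at root]
2. n1.depth = false  [false]
3. n2.mk = true  [not C.depth]
4. n3.mk = "rp"  [terminal]
5. n4.idx = 9  [terminal]
6. n5.mk = "rz"  [terminal]
7. n2.lim = -2  [len(h₁.mk) - 4]
8. n6.mk = "km"  [terminal]
9. n8.tag = "zk"  [terminal]
10. n9.mk = "zm"  [terminal]
11. n10.idx = 9  [terminal]
12. n7.key = -6  [-6]
13. n7.wid = "zkzm"  [a.tag ++ h.mk]
14. n7.val = 0  [f.idx * -1 + 9]
15. n1.hot = -4  [B.val - 4]
16. n1.sig = true  [S.lim == -2]
17. n1.tag = 23  [B.key + S.lim + 31]
18. n0.lim = 21  [(if C.sig then C.hot else C.tag) + 25]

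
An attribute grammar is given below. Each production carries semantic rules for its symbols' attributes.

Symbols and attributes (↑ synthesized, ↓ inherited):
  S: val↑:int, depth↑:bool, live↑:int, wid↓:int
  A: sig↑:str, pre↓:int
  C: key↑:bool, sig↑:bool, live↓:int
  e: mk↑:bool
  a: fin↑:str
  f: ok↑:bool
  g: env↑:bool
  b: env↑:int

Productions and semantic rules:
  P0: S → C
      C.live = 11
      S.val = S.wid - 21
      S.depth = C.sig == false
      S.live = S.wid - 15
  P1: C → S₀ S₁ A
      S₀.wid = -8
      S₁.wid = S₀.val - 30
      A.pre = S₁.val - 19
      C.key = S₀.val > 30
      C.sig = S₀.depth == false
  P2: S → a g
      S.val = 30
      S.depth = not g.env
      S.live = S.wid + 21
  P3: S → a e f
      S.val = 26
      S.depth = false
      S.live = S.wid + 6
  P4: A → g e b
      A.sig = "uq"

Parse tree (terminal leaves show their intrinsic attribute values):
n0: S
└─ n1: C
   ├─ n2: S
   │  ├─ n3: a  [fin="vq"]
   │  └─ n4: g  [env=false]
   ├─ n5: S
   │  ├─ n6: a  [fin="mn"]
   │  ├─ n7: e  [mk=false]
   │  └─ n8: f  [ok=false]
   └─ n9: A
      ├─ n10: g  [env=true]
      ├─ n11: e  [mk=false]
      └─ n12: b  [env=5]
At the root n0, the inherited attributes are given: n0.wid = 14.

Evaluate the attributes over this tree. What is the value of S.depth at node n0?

true

1. n0.wid = 14  [given at root]
2. n1.live = 11  [11]
3. n2.wid = -8  [-8]
4. n3.fin = "vq"  [terminal]
5. n4.env = false  [terminal]
6. n2.val = 30  [30]
7. n2.depth = true  [not g.env]
8. n2.live = 13  [S.wid + 21]
9. n5.wid = 0  [S₀.val - 30]
10. n6.fin = "mn"  [terminal]
11. n7.mk = false  [terminal]
12. n8.ok = false  [terminal]
13. n5.val = 26  [26]
14. n5.depth = false  [false]
15. n5.live = 6  [S.wid + 6]
16. n9.pre = 7  [S₁.val - 19]
17. n10.env = true  [terminal]
18. n11.mk = false  [terminal]
19. n12.env = 5  [terminal]
20. n9.sig = "uq"  ["uq"]
21. n1.key = false  [S₀.val > 30]
22. n1.sig = false  [S₀.depth == false]
23. n0.val = -7  [S.wid - 21]
24. n0.depth = true  [C.sig == false]
25. n0.live = -1  [S.wid - 15]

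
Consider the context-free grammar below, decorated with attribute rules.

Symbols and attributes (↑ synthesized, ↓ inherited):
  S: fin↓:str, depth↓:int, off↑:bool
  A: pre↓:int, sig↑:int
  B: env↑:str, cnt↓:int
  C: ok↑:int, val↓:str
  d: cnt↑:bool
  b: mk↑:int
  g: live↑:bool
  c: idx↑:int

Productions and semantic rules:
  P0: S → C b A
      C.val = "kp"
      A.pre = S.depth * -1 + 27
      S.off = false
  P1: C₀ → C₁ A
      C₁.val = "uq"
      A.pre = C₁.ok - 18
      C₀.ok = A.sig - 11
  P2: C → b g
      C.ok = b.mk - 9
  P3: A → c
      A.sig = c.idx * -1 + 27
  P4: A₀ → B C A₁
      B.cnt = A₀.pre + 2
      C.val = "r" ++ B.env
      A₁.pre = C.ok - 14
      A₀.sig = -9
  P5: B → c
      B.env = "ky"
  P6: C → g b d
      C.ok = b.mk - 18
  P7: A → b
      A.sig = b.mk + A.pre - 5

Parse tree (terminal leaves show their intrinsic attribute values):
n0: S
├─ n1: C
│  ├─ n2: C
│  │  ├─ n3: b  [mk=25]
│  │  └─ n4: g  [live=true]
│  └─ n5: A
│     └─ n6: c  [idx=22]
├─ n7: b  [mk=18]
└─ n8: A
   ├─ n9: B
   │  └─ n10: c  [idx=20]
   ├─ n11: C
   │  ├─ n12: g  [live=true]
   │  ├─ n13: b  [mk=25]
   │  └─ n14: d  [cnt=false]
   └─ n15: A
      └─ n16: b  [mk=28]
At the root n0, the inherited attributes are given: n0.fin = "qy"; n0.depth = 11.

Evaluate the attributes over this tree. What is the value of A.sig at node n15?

1. n0.fin = "qy"  [given at root]
2. n0.depth = 11  [given at root]
3. n1.val = "kp"  ["kp"]
4. n2.val = "uq"  ["uq"]
5. n3.mk = 25  [terminal]
6. n4.live = true  [terminal]
7. n2.ok = 16  [b.mk - 9]
8. n5.pre = -2  [C₁.ok - 18]
9. n6.idx = 22  [terminal]
10. n5.sig = 5  [c.idx * -1 + 27]
11. n1.ok = -6  [A.sig - 11]
12. n7.mk = 18  [terminal]
13. n8.pre = 16  [S.depth * -1 + 27]
14. n9.cnt = 18  [A₀.pre + 2]
15. n10.idx = 20  [terminal]
16. n9.env = "ky"  ["ky"]
17. n11.val = "rky"  ["r" ++ B.env]
18. n12.live = true  [terminal]
19. n13.mk = 25  [terminal]
20. n14.cnt = false  [terminal]
21. n11.ok = 7  [b.mk - 18]
22. n15.pre = -7  [C.ok - 14]
23. n16.mk = 28  [terminal]
24. n15.sig = 16  [b.mk + A.pre - 5]
25. n8.sig = -9  [-9]
26. n0.off = false  [false]

16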